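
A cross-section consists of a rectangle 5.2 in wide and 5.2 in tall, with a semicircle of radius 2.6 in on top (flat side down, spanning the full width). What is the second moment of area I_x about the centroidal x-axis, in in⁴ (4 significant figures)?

I_x ≈ 170.5 in⁴

Treat the section as a set of non-overlapping primitives; coordinates are from the bounding-box lower-left.
Rectangular body: 5.2 × 5.2, A = 27.04 in², y = 2.6 in, Ī = 60.9301 in⁴.
Semicircular cap: semicircle r = 2.6, A = 10.6186 in², y = 6.30347 in, Ī = 5.01563 in⁴.
Centroid: ȳ = ΣA·y / ΣA = 3.64427 in.
Transfer each piece to the centroidal x-axis using Ī + A·d² with d = y − 3.64427:
  rectangular body: d = -1.04427 in → contributes +90.4171 in⁴
  semicircular cap: d = 2.65921 in → contributes +80.1037 in⁴
Total I = 170.521 in⁴.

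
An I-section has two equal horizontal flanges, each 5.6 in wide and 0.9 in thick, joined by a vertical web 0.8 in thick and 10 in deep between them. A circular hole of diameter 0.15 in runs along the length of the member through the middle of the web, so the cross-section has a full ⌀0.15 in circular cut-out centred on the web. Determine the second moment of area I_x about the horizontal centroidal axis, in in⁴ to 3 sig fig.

I_x ≈ 367 in⁴

Treat the section as a set of non-overlapping primitives; coordinates are from the bounding-box lower-left.
Bottom flange: 5.6 × 0.9, A = 5.04 in², y = 0.45 in, Ī = 0.3402 in⁴.
Web: 0.8 × 10, A = 8 in², y = 5.9 in, Ī = 66.667 in⁴.
Top flange: 5.6 × 0.9, A = 5.04 in², y = 11.35 in, Ī = 0.3402 in⁴.
Hole (subtracted): ⌀0.15, A = 0.017671 in², y = 5.9 in, Ī = 0.00002485 in⁴.
By symmetry the centroid is at mid-height, ȳ = 5.9 in.
Transfer each piece to the horizontal centroidal axis using Ī + A·d² with d = y − 5.9:
  bottom flange: d = -5.45 in → contributes +150.04 in⁴
  web: d = 0 in → contributes +66.667 in⁴
  top flange: d = 5.45 in → contributes +150.04 in⁴
  hole: d = 0 in → contributes −0.00002485 in⁴
Total I = 366.75 in⁴.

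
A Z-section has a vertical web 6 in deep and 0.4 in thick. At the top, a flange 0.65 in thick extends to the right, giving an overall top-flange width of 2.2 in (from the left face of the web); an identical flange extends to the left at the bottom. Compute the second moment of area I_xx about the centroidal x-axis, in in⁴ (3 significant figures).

I_xx ≈ 24.0 in⁴

Decompose the section into non-overlapping parts with the origin at the bottom-left of its bounding rectangle.
Web: 0.4 × 6, A = 2.4 in², y = 3 in, Ī = 7.2 in⁴.
Top flange (beyond web): 1.8 × 0.65, A = 1.17 in², y = 5.675 in, Ī = 0.041194 in⁴.
Bottom flange (beyond web): 1.8 × 0.65, A = 1.17 in², y = 0.325 in, Ī = 0.041194 in⁴.
Centroid: ȳ = ΣA·y / ΣA = 3 in.
Transfer each piece to the centroidal x-axis using Ī + A·d² with d = y − 3:
  web: d = 0 in → contributes +7.2 in⁴
  top flange (beyond web): d = 2.675 in → contributes +8.4133 in⁴
  bottom flange (beyond web): d = -2.675 in → contributes +8.4133 in⁴
Total I = 24.027 in⁴.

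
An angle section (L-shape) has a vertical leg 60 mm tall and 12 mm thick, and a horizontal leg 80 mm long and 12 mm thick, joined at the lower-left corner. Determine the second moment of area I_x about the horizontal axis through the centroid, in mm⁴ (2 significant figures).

Treat the section as a set of non-overlapping primitives; coordinates are from the bounding-box lower-left.
Vertical leg: 12 × 60, A = 720 mm², y = 30 mm, Ī = 216 000 mm⁴.
Horizontal leg (remainder): 68 × 12, A = 816 mm², y = 6 mm, Ī = 9 792 mm⁴.
Centroid: ȳ = ΣA·y / ΣA = 17.25 mm.
Transfer each piece to the horizontal axis through the centroid using Ī + A·d² with d = y − 17.25:
  vertical leg: d = 12.75 mm → contributes +333 045 mm⁴
  horizontal leg (remainder): d = -11.25 mm → contributes +113 067 mm⁴
Total I = 446 112 mm⁴.

I_x ≈ 4.5 × 10⁵ mm⁴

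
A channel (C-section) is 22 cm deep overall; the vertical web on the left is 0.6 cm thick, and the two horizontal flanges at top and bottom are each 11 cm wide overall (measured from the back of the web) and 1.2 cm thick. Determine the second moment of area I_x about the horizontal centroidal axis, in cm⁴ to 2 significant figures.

I_x ≈ 3200 cm⁴

Decompose the section into non-overlapping parts with the origin at the bottom-left of its bounding rectangle.
Web: 0.6 × 22, A = 13.2 cm², y = 11 cm, Ī = 532.4 cm⁴.
Top flange (beyond web): 10.4 × 1.2, A = 12.48 cm², y = 21.4 cm, Ī = 1.498 cm⁴.
Bottom flange (beyond web): 10.4 × 1.2, A = 12.48 cm², y = 0.6 cm, Ī = 1.498 cm⁴.
By symmetry the centroid is at mid-height, ȳ = 11 cm.
Transfer each piece to the horizontal centroidal axis using Ī + A·d² with d = y − 11:
  web: d = 0 cm → contributes +532.4 cm⁴
  top flange (beyond web): d = 10.4 cm → contributes +1 351 cm⁴
  bottom flange (beyond web): d = -10.4 cm → contributes +1 351 cm⁴
Total I = 3 235 cm⁴.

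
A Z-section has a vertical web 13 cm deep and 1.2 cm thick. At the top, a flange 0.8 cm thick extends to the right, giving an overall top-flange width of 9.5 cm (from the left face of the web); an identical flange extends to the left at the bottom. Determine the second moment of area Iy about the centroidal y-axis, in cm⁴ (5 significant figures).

Split into non-overlapping primitives; take the origin at the lower-left of the bounding box.
Web: 1.2 × 13, A = 15.6 cm², x = 8.9 cm, Ī = 1.872 cm⁴.
Top flange (beyond web): 8.3 × 0.8, A = 6.64 cm², x = 13.65 cm, Ī = 38.11913 cm⁴.
Bottom flange (beyond web): 8.3 × 0.8, A = 6.64 cm², x = 4.15 cm, Ī = 38.11913 cm⁴.
Centroid: x̄ = ΣA·x / ΣA = 8.9 cm.
Transfer each piece to the centroidal y-axis using Ī + A·d² with d = x − 8.9:
  web: d = 0 cm → contributes +1.872 cm⁴
  top flange (beyond web): d = 4.75 cm → contributes +187.9341 cm⁴
  bottom flange (beyond web): d = -4.75 cm → contributes +187.9341 cm⁴
Total I = 377.7403 cm⁴.

Iy ≈ 377.74 cm⁴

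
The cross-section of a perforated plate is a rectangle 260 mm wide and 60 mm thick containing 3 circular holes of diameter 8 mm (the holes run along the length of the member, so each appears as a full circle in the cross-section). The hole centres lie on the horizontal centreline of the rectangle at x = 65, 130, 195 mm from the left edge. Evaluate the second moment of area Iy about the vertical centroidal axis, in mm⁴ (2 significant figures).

Break the section into simple shapes (no overlaps), measuring from the bottom-left corner of the bounding box.
Plate: 260 × 60, A = 15 600 mm², x = 130 mm, Ī = 87 880 000 mm⁴.
Hole 1 (subtracted): ⌀8, A = 50.27 mm², x = 65 mm, Ī = 201.1 mm⁴.
Hole 2 (subtracted): ⌀8, A = 50.27 mm², x = 130 mm, Ī = 201.1 mm⁴.
Hole 3 (subtracted): ⌀8, A = 50.27 mm², x = 195 mm, Ī = 201.1 mm⁴.
By symmetry the centroid is at mid-width, x̄ = 130 mm.
Transfer each piece to the vertical centroidal axis using Ī + A·d² with d = x − 130:
  plate: d = 0 mm → contributes +87 880 000 mm⁴
  hole 1: d = -65 mm → contributes −212 573 mm⁴
  hole 2: d = 0 mm → contributes −201.1 mm⁴
  hole 3: d = 65 mm → contributes −212 573 mm⁴
Total I = 87 454 653 mm⁴.

Iy ≈ 8.7 × 10⁷ mm⁴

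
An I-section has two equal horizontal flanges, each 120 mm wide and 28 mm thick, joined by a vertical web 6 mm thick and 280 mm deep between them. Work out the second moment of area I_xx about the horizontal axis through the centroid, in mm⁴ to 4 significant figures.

I_xx ≈ 1.708 × 10⁸ mm⁴

Decompose the section into non-overlapping parts with the origin at the bottom-left of its bounding rectangle.
Bottom flange: 120 × 28, A = 3 360 mm², y = 14 mm, Ī = 219 520 mm⁴.
Web: 6 × 280, A = 1 680 mm², y = 168 mm, Ī = 10 976 000 mm⁴.
Top flange: 120 × 28, A = 3 360 mm², y = 322 mm, Ī = 219 520 mm⁴.
By symmetry the centroid is at mid-height, ȳ = 168 mm.
Transfer each piece to the horizontal axis through the centroid using Ī + A·d² with d = y − 168:
  bottom flange: d = -154 mm → contributes +79 905 280 mm⁴
  web: d = 0 mm → contributes +10 976 000 mm⁴
  top flange: d = 154 mm → contributes +79 905 280 mm⁴
Total I = 170 786 560 mm⁴.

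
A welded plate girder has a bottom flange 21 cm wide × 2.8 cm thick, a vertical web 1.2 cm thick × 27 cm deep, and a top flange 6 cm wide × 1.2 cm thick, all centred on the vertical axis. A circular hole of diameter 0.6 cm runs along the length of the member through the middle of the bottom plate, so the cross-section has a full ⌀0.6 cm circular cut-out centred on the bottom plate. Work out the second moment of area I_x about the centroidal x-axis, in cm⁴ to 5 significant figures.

I_x ≈ 1.0382 × 10⁴ cm⁴

Treat the section as a set of non-overlapping primitives; coordinates are from the bounding-box lower-left.
Bottom plate: 21 × 2.8, A = 58.8 cm², y = 1.4 cm, Ī = 38.416 cm⁴.
Web plate: 1.2 × 27, A = 32.4 cm², y = 16.3 cm, Ī = 1968.3 cm⁴.
Top plate: 6 × 1.2, A = 7.2 cm², y = 30.4 cm, Ī = 0.864 cm⁴.
Hole (subtracted): ⌀0.6, A = 0.2827433 cm², y = 1.4 cm, Ī = 0.006361725 cm⁴.
Centroid: ȳ = ΣA·y / ΣA = 8.448301 cm.
Transfer each piece to the centroidal x-axis using Ī + A·d² with d = y − 8.448301:
  bottom plate: d = -7.048301 cm → contributes +2959.515 cm⁴
  web plate: d = 7.851699 cm → contributes +3965.733 cm⁴
  top plate: d = 21.9517 cm → contributes +3470.379 cm⁴
  hole: d = -7.048301 cm → contributes −14.05264 cm⁴
Total I = 10381.57 cm⁴.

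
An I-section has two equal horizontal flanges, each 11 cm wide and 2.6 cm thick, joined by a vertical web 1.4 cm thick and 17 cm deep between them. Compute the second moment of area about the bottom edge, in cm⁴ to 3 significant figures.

Split into non-overlapping primitives; take the origin at the lower-left of the bounding box.
Bottom flange: 11 × 2.6, A = 28.6 cm², y = 1.3 cm, Ī = 16.111 cm⁴.
Web: 1.4 × 17, A = 23.8 cm², y = 11.1 cm, Ī = 573.18 cm⁴.
Top flange: 11 × 2.6, A = 28.6 cm², y = 20.9 cm, Ī = 16.111 cm⁴.
Transfer each piece to the bottom edge using Ī + A·d² with d = y − 0:
  bottom flange: d = 1.3 cm → contributes +64.445 cm⁴
  web: d = 11.1 cm → contributes +3505.6 cm⁴
  top flange: d = 20.9 cm → contributes +12 509 cm⁴
Total I = 16 079 cm⁴.

I_base ≈ 1.61 × 10⁴ cm⁴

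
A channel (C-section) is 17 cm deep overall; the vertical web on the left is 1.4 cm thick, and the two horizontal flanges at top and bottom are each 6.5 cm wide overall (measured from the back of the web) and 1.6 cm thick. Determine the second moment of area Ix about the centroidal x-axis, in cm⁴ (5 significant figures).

Ix ≈ 1544.3 cm⁴

Treat the section as a set of non-overlapping primitives; coordinates are from the bounding-box lower-left.
Web: 1.4 × 17, A = 23.8 cm², y = 8.5 cm, Ī = 573.1833 cm⁴.
Top flange (beyond web): 5.1 × 1.6, A = 8.16 cm², y = 16.2 cm, Ī = 1.7408 cm⁴.
Bottom flange (beyond web): 5.1 × 1.6, A = 8.16 cm², y = 0.8 cm, Ī = 1.7408 cm⁴.
By symmetry the centroid is at mid-height, ȳ = 8.5 cm.
Transfer each piece to the centroidal x-axis using Ī + A·d² with d = y − 8.5:
  web: d = 0 cm → contributes +573.1833 cm⁴
  top flange (beyond web): d = 7.7 cm → contributes +485.5472 cm⁴
  bottom flange (beyond web): d = -7.7 cm → contributes +485.5472 cm⁴
Total I = 1544.278 cm⁴.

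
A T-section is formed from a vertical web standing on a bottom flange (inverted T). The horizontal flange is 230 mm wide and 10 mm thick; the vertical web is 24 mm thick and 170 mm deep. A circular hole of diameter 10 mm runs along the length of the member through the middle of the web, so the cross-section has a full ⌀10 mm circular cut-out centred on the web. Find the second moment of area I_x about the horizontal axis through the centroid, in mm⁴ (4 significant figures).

Break the section into simple shapes (no overlaps), measuring from the bottom-left corner of the bounding box.
Flange: 230 × 10, A = 2 300 mm², y = 5 mm, Ī = 19166.7 mm⁴.
Web: 24 × 170, A = 4 080 mm², y = 95 mm, Ī = 9 826 000 mm⁴.
Hole (subtracted): ⌀10, A = 78.5398 mm², y = 95 mm, Ī = 490.874 mm⁴.
Centroid: ȳ = ΣA·y / ΣA = 62.1505 mm.
Transfer each piece to the horizontal axis through the centroid using Ī + A·d² with d = y − 62.1505:
  flange: d = -57.1505 mm → contributes +7 531 372 mm⁴
  web: d = 32.8495 mm → contributes +14 228 694 mm⁴
  hole: d = 32.8495 mm → contributes −85242.5 mm⁴
Total I = 21 674 823 mm⁴.

I_x ≈ 2.167 × 10⁷ mm⁴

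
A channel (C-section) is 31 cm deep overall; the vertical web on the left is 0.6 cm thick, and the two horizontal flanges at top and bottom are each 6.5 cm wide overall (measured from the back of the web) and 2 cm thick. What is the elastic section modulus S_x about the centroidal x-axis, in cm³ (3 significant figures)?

Split into non-overlapping primitives; take the origin at the lower-left of the bounding box.
Web: 0.6 × 31, A = 18.6 cm², y = 15.5 cm, Ī = 1489.6 cm⁴.
Top flange (beyond web): 5.9 × 2, A = 11.8 cm², y = 30 cm, Ī = 3.9333 cm⁴.
Bottom flange (beyond web): 5.9 × 2, A = 11.8 cm², y = 1 cm, Ī = 3.9333 cm⁴.
By symmetry the centroid is at mid-height, ȳ = 15.5 cm.
Transfer each piece to the centroidal x-axis using Ī + A·d² with d = y − 15.5:
  web: d = 0 cm → contributes +1489.6 cm⁴
  top flange (beyond web): d = 14.5 cm → contributes +2484.9 cm⁴
  bottom flange (beyond web): d = -14.5 cm → contributes +2484.9 cm⁴
Total I = 6459.3 cm⁴.
Extreme fibre distance c = 15.5 cm; S = I/c = 416.73 cm³.

S_x ≈ 417 cm³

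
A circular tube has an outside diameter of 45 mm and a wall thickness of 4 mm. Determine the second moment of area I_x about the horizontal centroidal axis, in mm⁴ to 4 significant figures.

Treat the section as a set of non-overlapping primitives; coordinates are from the bounding-box lower-left.
Outer circle: ⌀45, A = 1590.43 mm², y = 22.5 mm, Ī = 201 289 mm⁴.
Bore (subtracted): ⌀37, A = 1075.21 mm², y = 22.5 mm, Ī = 91997.7 mm⁴.
By symmetry the centroid is at mid-height, ȳ = 22.5 mm.
All pieces are centred on the horizontal centroidal axis, so I = ΣĪ (holes subtracted) = 109 291 mm⁴.

I_x ≈ 1.093 × 10⁵ mm⁴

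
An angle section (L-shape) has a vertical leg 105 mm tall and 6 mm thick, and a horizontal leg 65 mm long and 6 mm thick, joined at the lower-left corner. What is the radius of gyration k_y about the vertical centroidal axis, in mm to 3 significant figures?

k_y ≈ 18.7 mm

Decompose the section into non-overlapping parts with the origin at the bottom-left of its bounding rectangle.
Vertical leg: 6 × 105, A = 630 mm², x = 3 mm, Ī = 1 890 mm⁴.
Horizontal leg (remainder): 59 × 6, A = 354 mm², x = 35.5 mm, Ī = 102 690 mm⁴.
Centroid: x̄ = ΣA·x / ΣA = 14.692 mm.
Transfer each piece to the vertical centroidal axis using Ī + A·d² with d = x − 14.692:
  vertical leg: d = -11.692 mm → contributes +88 014 mm⁴
  horizontal leg (remainder): d = 20.808 mm → contributes +255 961 mm⁴
Total I = 343 975 mm⁴.
Radius of gyration: k = √(I/A) = √(343 975 / 984) = 18.697 mm.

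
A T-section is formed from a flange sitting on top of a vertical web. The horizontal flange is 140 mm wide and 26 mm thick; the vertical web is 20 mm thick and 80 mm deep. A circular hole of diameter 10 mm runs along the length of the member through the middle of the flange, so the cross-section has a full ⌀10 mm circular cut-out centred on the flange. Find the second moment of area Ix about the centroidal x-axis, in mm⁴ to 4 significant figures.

Break the section into simple shapes (no overlaps), measuring from the bottom-left corner of the bounding box.
Flange: 140 × 26, A = 3 640 mm², y = 93 mm, Ī = 205 053 mm⁴.
Web: 20 × 80, A = 1 600 mm², y = 40 mm, Ī = 853 333 mm⁴.
Hole (subtracted): ⌀10, A = 78.5398 mm², y = 93 mm, Ī = 490.874 mm⁴.
Centroid: ȳ = ΣA·y / ΣA = 76.5705 mm.
Transfer each piece to the centroidal x-axis using Ī + A·d² with d = y − 76.5705:
  flange: d = 16.4295 mm → contributes +1 187 588 mm⁴
  web: d = -36.5705 mm → contributes +2 993 180 mm⁴
  hole: d = 16.4295 mm → contributes −21690.9 mm⁴
Total I = 4 159 078 mm⁴.

Ix ≈ 4.159 × 10⁶ mm⁴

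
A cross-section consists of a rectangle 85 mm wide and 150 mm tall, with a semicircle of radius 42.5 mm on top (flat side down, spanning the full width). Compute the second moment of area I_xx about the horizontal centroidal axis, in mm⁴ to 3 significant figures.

Split into non-overlapping primitives; take the origin at the lower-left of the bounding box.
Rectangular body: 85 × 150, A = 12 750 mm², y = 75 mm, Ī = 23 906 250 mm⁴.
Semicircular cap: semicircle r = 42.5, A = 2837.3 mm², y = 168.04 mm, Ī = 358 086 mm⁴.
Centroid: ȳ = ΣA·y / ΣA = 91.935 mm.
Transfer each piece to the horizontal centroidal axis using Ī + A·d² with d = y − 91.935:
  rectangular body: d = -16.935 mm → contributes +27 562 899 mm⁴
  semicircular cap: d = 76.103 mm → contributes +16 790 285 mm⁴
Total I = 44 353 184 mm⁴.

I_xx ≈ 4.44 × 10⁷ mm⁴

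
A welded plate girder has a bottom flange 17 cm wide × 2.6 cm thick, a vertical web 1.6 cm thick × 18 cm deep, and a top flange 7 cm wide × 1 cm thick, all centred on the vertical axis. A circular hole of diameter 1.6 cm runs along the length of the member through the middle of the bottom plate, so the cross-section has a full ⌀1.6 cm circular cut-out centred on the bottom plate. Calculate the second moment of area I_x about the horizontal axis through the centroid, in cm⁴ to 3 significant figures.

I_x ≈ 4170 cm⁴

Decompose the section into non-overlapping parts with the origin at the bottom-left of its bounding rectangle.
Bottom plate: 17 × 2.6, A = 44.2 cm², y = 1.3 cm, Ī = 24.899 cm⁴.
Web plate: 1.6 × 18, A = 28.8 cm², y = 11.6 cm, Ī = 777.6 cm⁴.
Top plate: 7 × 1, A = 7 cm², y = 21.1 cm, Ī = 0.58333 cm⁴.
Hole (subtracted): ⌀1.6, A = 2.0106 cm², y = 1.3 cm, Ī = 0.3217 cm⁴.
Centroid: ȳ = ΣA·y / ΣA = 6.8808 cm.
Transfer each piece to the horizontal axis through the centroid using Ī + A·d² with d = y − 6.8808:
  bottom plate: d = -5.5808 cm → contributes +1401.5 cm⁴
  web plate: d = 4.7192 cm → contributes +1 419 cm⁴
  top plate: d = 14.219 cm → contributes +1415.9 cm⁴
  hole: d = -5.5808 cm → contributes −62.942 cm⁴
Total I = 4173.5 cm⁴.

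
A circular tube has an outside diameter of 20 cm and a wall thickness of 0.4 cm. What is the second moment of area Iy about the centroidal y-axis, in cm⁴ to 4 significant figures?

Treat the section as a set of non-overlapping primitives; coordinates are from the bounding-box lower-left.
Outer circle: ⌀20, A = 314.159 cm², x = 10 cm, Ī = 7853.98 cm⁴.
Bore (subtracted): ⌀19.2, A = 289.529 cm², x = 10 cm, Ī = 6670.75 cm⁴.
By symmetry the centroid is at mid-width, x̄ = 10 cm.
All pieces are centred on the centroidal y-axis, so I = ΣĪ (holes subtracted) = 1183.23 cm⁴.

Iy ≈ 1183 cm⁴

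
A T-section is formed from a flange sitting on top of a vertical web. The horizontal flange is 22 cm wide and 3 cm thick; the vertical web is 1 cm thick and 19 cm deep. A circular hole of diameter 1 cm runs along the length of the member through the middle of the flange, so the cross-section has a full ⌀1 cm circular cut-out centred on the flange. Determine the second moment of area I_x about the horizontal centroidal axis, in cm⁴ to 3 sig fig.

Treat the section as a set of non-overlapping primitives; coordinates are from the bounding-box lower-left.
Flange: 22 × 3, A = 66 cm², y = 20.5 cm, Ī = 49.5 cm⁴.
Web: 1 × 19, A = 19 cm², y = 9.5 cm, Ī = 571.58 cm⁴.
Hole (subtracted): ⌀1, A = 0.7854 cm², y = 20.5 cm, Ī = 0.049087 cm⁴.
Centroid: ȳ = ΣA·y / ΣA = 18.018 cm.
Transfer each piece to the horizontal centroidal axis using Ī + A·d² with d = y − 18.018:
  flange: d = 2.4818 cm → contributes +456 cm⁴
  web: d = -8.5182 cm → contributes +1950.2 cm⁴
  hole: d = 2.4818 cm → contributes −4.8864 cm⁴
Total I = 2401.3 cm⁴.

I_x ≈ 2400 cm⁴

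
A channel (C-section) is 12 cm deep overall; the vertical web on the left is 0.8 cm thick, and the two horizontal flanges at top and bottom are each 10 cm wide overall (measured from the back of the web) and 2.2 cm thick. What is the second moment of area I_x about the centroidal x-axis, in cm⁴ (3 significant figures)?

Break the section into simple shapes (no overlaps), measuring from the bottom-left corner of the bounding box.
Web: 0.8 × 12, A = 9.6 cm², y = 6 cm, Ī = 115.2 cm⁴.
Top flange (beyond web): 9.2 × 2.2, A = 20.24 cm², y = 10.9 cm, Ī = 8.1635 cm⁴.
Bottom flange (beyond web): 9.2 × 2.2, A = 20.24 cm², y = 1.1 cm, Ī = 8.1635 cm⁴.
By symmetry the centroid is at mid-height, ȳ = 6 cm.
Transfer each piece to the centroidal x-axis using Ī + A·d² with d = y − 6:
  web: d = 0 cm → contributes +115.2 cm⁴
  top flange (beyond web): d = 4.9 cm → contributes +494.13 cm⁴
  bottom flange (beyond web): d = -4.9 cm → contributes +494.13 cm⁴
Total I = 1103.5 cm⁴.

I_x ≈ 1100 cm⁴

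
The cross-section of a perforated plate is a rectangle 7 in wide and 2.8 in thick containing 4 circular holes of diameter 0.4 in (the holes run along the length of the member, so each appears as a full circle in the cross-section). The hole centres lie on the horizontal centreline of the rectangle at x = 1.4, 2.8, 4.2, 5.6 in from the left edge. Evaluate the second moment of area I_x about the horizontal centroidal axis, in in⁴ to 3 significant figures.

I_x ≈ 12.8 in⁴

Split into non-overlapping primitives; take the origin at the lower-left of the bounding box.
Plate: 7 × 2.8, A = 19.6 in², y = 1.4 in, Ī = 12.805 in⁴.
Hole 1 (subtracted): ⌀0.4, A = 0.12566 in², y = 1.4 in, Ī = 0.0012566 in⁴.
Hole 2 (subtracted): ⌀0.4, A = 0.12566 in², y = 1.4 in, Ī = 0.0012566 in⁴.
Hole 3 (subtracted): ⌀0.4, A = 0.12566 in², y = 1.4 in, Ī = 0.0012566 in⁴.
Hole 4 (subtracted): ⌀0.4, A = 0.12566 in², y = 1.4 in, Ī = 0.0012566 in⁴.
By symmetry the centroid is at mid-height, ȳ = 1.4 in.
All pieces are centred on the horizontal centroidal axis, so I = ΣĪ (holes subtracted) = 12.8 in⁴.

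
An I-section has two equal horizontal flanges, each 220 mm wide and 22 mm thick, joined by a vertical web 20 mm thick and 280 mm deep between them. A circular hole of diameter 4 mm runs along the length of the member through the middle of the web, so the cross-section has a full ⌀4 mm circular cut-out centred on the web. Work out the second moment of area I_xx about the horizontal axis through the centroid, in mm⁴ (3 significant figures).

I_xx ≈ 2.58 × 10⁸ mm⁴

Decompose the section into non-overlapping parts with the origin at the bottom-left of its bounding rectangle.
Bottom flange: 220 × 22, A = 4 840 mm², y = 11 mm, Ī = 195 213 mm⁴.
Web: 20 × 280, A = 5 600 mm², y = 162 mm, Ī = 36 586 667 mm⁴.
Top flange: 220 × 22, A = 4 840 mm², y = 313 mm, Ī = 195 213 mm⁴.
Hole (subtracted): ⌀4, A = 12.566 mm², y = 162 mm, Ī = 12.566 mm⁴.
By symmetry the centroid is at mid-height, ȳ = 162 mm.
Transfer each piece to the horizontal axis through the centroid using Ī + A·d² with d = y − 162:
  bottom flange: d = -151 mm → contributes +110 552 053 mm⁴
  web: d = 0 mm → contributes +36 586 667 mm⁴
  top flange: d = 151 mm → contributes +110 552 053 mm⁴
  hole: d = 0 mm → contributes −12.566 mm⁴
Total I = 257 690 761 mm⁴.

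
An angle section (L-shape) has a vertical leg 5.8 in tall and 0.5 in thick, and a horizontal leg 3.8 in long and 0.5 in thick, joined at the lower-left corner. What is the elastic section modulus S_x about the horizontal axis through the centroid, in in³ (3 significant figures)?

Decompose the section into non-overlapping parts with the origin at the bottom-left of its bounding rectangle.
Vertical leg: 0.5 × 5.8, A = 2.9 in², y = 2.9 in, Ī = 8.1297 in⁴.
Horizontal leg (remainder): 3.3 × 0.5, A = 1.65 in², y = 0.25 in, Ī = 0.034375 in⁴.
Centroid: ȳ = ΣA·y / ΣA = 1.939 in.
Transfer each piece to the horizontal axis through the centroid using Ī + A·d² with d = y − 1.939:
  vertical leg: d = 0.96099 in → contributes +10.808 in⁴
  horizontal leg (remainder): d = -1.689 in → contributes +4.7414 in⁴
Total I = 15.549 in⁴.
Extreme fibre distance c = 3.861 in; S = I/c = 4.0273 in³.

S_x ≈ 4.03 in³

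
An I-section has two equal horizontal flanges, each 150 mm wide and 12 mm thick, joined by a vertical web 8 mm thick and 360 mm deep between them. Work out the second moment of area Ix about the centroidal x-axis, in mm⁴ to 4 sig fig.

Ix ≈ 1.557 × 10⁸ mm⁴

Treat the section as a set of non-overlapping primitives; coordinates are from the bounding-box lower-left.
Bottom flange: 150 × 12, A = 1 800 mm², y = 6 mm, Ī = 21 600 mm⁴.
Web: 8 × 360, A = 2 880 mm², y = 192 mm, Ī = 31 104 000 mm⁴.
Top flange: 150 × 12, A = 1 800 mm², y = 378 mm, Ī = 21 600 mm⁴.
By symmetry the centroid is at mid-height, ȳ = 192 mm.
Transfer each piece to the centroidal x-axis using Ī + A·d² with d = y − 192:
  bottom flange: d = -186 mm → contributes +62 294 400 mm⁴
  web: d = 0 mm → contributes +31 104 000 mm⁴
  top flange: d = 186 mm → contributes +62 294 400 mm⁴
Total I = 155 692 800 mm⁴.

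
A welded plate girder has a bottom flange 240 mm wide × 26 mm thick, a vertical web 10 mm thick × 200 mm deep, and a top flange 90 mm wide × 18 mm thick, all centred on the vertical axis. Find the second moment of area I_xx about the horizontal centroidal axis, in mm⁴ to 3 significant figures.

I_xx ≈ 7.77 × 10⁷ mm⁴

Break the section into simple shapes (no overlaps), measuring from the bottom-left corner of the bounding box.
Bottom plate: 240 × 26, A = 6 240 mm², y = 13 mm, Ī = 351 520 mm⁴.
Web plate: 10 × 200, A = 2 000 mm², y = 126 mm, Ī = 6 666 667 mm⁴.
Top plate: 90 × 18, A = 1 620 mm², y = 235 mm, Ī = 43 740 mm⁴.
Centroid: ȳ = ΣA·y / ΣA = 72.396 mm.
Transfer each piece to the horizontal centroidal axis using Ī + A·d² with d = y − 72.396:
  bottom plate: d = -59.396 mm → contributes +22 365 178 mm⁴
  web plate: d = 53.604 mm → contributes +12 413 543 mm⁴
  top plate: d = 162.6 mm → contributes +42 876 882 mm⁴
Total I = 77 655 604 mm⁴.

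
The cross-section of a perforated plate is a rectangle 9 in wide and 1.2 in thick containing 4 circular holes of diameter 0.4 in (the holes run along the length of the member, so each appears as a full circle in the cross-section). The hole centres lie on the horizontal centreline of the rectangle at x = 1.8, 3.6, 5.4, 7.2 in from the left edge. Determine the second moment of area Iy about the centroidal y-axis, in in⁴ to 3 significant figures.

Decompose the section into non-overlapping parts with the origin at the bottom-left of its bounding rectangle.
Plate: 9 × 1.2, A = 10.8 in², x = 4.5 in, Ī = 72.9 in⁴.
Hole 1 (subtracted): ⌀0.4, A = 0.12566 in², x = 1.8 in, Ī = 0.0012566 in⁴.
Hole 2 (subtracted): ⌀0.4, A = 0.12566 in², x = 3.6 in, Ī = 0.0012566 in⁴.
Hole 3 (subtracted): ⌀0.4, A = 0.12566 in², x = 5.4 in, Ī = 0.0012566 in⁴.
Hole 4 (subtracted): ⌀0.4, A = 0.12566 in², x = 7.2 in, Ī = 0.0012566 in⁴.
By symmetry the centroid is at mid-width, x̄ = 4.5 in.
Transfer each piece to the centroidal y-axis using Ī + A·d² with d = x − 4.5:
  plate: d = 0 in → contributes +72.9 in⁴
  hole 1: d = -2.7 in → contributes −0.91735 in⁴
  hole 2: d = -0.9 in → contributes −0.10304 in⁴
  hole 3: d = 0.9 in → contributes −0.10304 in⁴
  hole 4: d = 2.7 in → contributes −0.91735 in⁴
Total I = 70.859 in⁴.

Iy ≈ 70.9 in⁴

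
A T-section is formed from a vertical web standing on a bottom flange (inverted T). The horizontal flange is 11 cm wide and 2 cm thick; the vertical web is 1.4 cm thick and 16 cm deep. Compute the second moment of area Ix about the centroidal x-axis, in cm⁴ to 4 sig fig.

Split into non-overlapping primitives; take the origin at the lower-left of the bounding box.
Flange: 11 × 2, A = 22 cm², y = 1 cm, Ī = 7.33333 cm⁴.
Web: 1.4 × 16, A = 22.4 cm², y = 10 cm, Ī = 477.867 cm⁴.
Centroid: ȳ = ΣA·y / ΣA = 5.54054 cm.
Transfer each piece to the centroidal x-axis using Ī + A·d² with d = y − 5.54054:
  flange: d = -4.54054 cm → contributes +460.897 cm⁴
  web: d = 4.45946 cm → contributes +923.331 cm⁴
Total I = 1384.23 cm⁴.

Ix ≈ 1384 cm⁴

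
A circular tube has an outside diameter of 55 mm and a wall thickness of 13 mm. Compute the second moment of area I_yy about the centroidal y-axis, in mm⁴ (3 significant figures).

I_yy ≈ 4.14 × 10⁵ mm⁴

Treat the section as a set of non-overlapping primitives; coordinates are from the bounding-box lower-left.
Outer circle: ⌀55, A = 2375.8 mm², x = 27.5 mm, Ī = 449 180 mm⁴.
Bore (subtracted): ⌀29, A = 660.52 mm², x = 27.5 mm, Ī = 34 719 mm⁴.
By symmetry the centroid is at mid-width, x̄ = 27.5 mm.
All pieces are centred on the centroidal y-axis, so I = ΣĪ (holes subtracted) = 414 462 mm⁴.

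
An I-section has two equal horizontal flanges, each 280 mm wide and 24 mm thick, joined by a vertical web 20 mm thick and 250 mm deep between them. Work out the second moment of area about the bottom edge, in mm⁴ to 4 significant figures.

Decompose the section into non-overlapping parts with the origin at the bottom-left of its bounding rectangle.
Bottom flange: 280 × 24, A = 6 720 mm², y = 12 mm, Ī = 322 560 mm⁴.
Web: 20 × 250, A = 5 000 mm², y = 149 mm, Ī = 26 041 667 mm⁴.
Top flange: 280 × 24, A = 6 720 mm², y = 286 mm, Ī = 322 560 mm⁴.
Transfer each piece to the bottom edge using Ī + A·d² with d = y − 0:
  bottom flange: d = 12 mm → contributes +1 290 240 mm⁴
  web: d = 149 mm → contributes +137 046 667 mm⁴
  top flange: d = 286 mm → contributes +549 991 680 mm⁴
Total I = 688 328 587 mm⁴.

I_base ≈ 6.883 × 10⁸ mm⁴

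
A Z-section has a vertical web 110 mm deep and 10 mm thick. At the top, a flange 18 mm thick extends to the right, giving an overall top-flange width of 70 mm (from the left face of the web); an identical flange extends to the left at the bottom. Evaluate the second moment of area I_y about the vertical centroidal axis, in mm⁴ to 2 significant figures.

I_y ≈ 3.3 × 10⁶ mm⁴

Decompose the section into non-overlapping parts with the origin at the bottom-left of its bounding rectangle.
Web: 10 × 110, A = 1 100 mm², x = 65 mm, Ī = 9 167 mm⁴.
Top flange (beyond web): 60 × 18, A = 1 080 mm², x = 100 mm, Ī = 324 000 mm⁴.
Bottom flange (beyond web): 60 × 18, A = 1 080 mm², x = 30 mm, Ī = 324 000 mm⁴.
Centroid: x̄ = ΣA·x / ΣA = 65 mm.
Transfer each piece to the vertical centroidal axis using Ī + A·d² with d = x − 65:
  web: d = 0 mm → contributes +9 167 mm⁴
  top flange (beyond web): d = 35 mm → contributes +1 647 000 mm⁴
  bottom flange (beyond web): d = -35 mm → contributes +1 647 000 mm⁴
Total I = 3 303 167 mm⁴.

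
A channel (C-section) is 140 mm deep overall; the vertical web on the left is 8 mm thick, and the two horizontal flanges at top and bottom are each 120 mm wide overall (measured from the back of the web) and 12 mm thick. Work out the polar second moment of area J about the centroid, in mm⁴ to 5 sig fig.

J ≈ 1.8534 × 10⁷ mm⁴

Break the section into simple shapes (no overlaps), measuring from the bottom-left corner of the bounding box.
Web: 8 × 140, A = 1 120 mm², y = 70 mm, Ī = 1 829 333 mm⁴.
Top flange (beyond web): 112 × 12, A = 1 344 mm², y = 134 mm, Ī = 16 128 mm⁴.
Bottom flange (beyond web): 112 × 12, A = 1 344 mm², y = 6 mm, Ī = 16 128 mm⁴.
By symmetry the centroid is at mid-height, ȳ = 70 mm.
Transfer each piece to the centroidal x-axis using Ī + A·d² with d = y − 70:
  web: d = 0 mm → contributes +1 829 333 mm⁴
  top flange (beyond web): d = 64 mm → contributes +5 521 152 mm⁴
  bottom flange (beyond web): d = -64 mm → contributes +5 521 152 mm⁴
Total I = 12 871 637 mm⁴.
For the y-axis: x̄ = 46.35294 mm.
Repeating about the centroidal y-axis gives I_y = 5 661 947 mm⁴.
Polar second moment: J = I_x + I_y = 18 533 584 mm⁴.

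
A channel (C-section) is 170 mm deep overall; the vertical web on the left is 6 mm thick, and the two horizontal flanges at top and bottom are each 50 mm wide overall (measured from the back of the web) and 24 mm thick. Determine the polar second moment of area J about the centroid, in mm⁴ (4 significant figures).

J ≈ 1.459 × 10⁷ mm⁴

Split into non-overlapping primitives; take the origin at the lower-left of the bounding box.
Web: 6 × 170, A = 1 020 mm², y = 85 mm, Ī = 2 456 500 mm⁴.
Top flange (beyond web): 44 × 24, A = 1 056 mm², y = 158 mm, Ī = 50 688 mm⁴.
Bottom flange (beyond web): 44 × 24, A = 1 056 mm², y = 12 mm, Ī = 50 688 mm⁴.
By symmetry the centroid is at mid-height, ȳ = 85 mm.
Transfer each piece to the centroidal x-axis using Ī + A·d² with d = y − 85:
  web: d = 0 mm → contributes +2 456 500 mm⁴
  top flange (beyond web): d = 73 mm → contributes +5 678 112 mm⁴
  bottom flange (beyond web): d = -73 mm → contributes +5 678 112 mm⁴
Total I = 13 812 724 mm⁴.
For the y-axis: x̄ = 19.8582 mm.
Repeating about the centroidal y-axis gives I_y = 773 681 mm⁴.
Polar second moment: J = I_x + I_y = 14 586 405 mm⁴.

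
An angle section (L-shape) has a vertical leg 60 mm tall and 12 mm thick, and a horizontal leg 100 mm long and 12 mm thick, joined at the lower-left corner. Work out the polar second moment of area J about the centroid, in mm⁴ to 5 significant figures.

Split into non-overlapping primitives; take the origin at the lower-left of the bounding box.
Vertical leg: 12 × 60, A = 720 mm², y = 30 mm, Ī = 216 000 mm⁴.
Horizontal leg (remainder): 88 × 12, A = 1 056 mm², y = 6 mm, Ī = 12 672 mm⁴.
Centroid: ȳ = ΣA·y / ΣA = 15.72973 mm.
Transfer each piece to the centroidal x-axis using Ī + A·d² with d = y − 15.72973:
  vertical leg: d = 14.27027 mm → contributes +362621.2 mm⁴
  horizontal leg (remainder): d = -9.72973 mm → contributes +112 641 mm⁴
Total I = 475262.3 mm⁴.
For the y-axis: x̄ = 35.72973 mm.
Repeating about the centroidal y-axis gives I_y = 1 760 382 mm⁴.
Polar second moment: J = I_x + I_y = 2 235 645 mm⁴.

J ≈ 2.2356 × 10⁶ mm⁴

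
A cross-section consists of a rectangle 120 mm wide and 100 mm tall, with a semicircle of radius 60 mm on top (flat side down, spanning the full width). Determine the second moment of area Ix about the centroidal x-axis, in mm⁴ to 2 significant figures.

Ix ≈ 3.3 × 10⁷ mm⁴

Treat the section as a set of non-overlapping primitives; coordinates are from the bounding-box lower-left.
Rectangular body: 120 × 100, A = 12 000 mm², y = 50 mm, Ī = 10 000 000 mm⁴.
Semicircular cap: semicircle r = 60, A = 5 655 mm², y = 125.5 mm, Ī = 1 422 450 mm⁴.
Centroid: ȳ = ΣA·y / ΣA = 74.17 mm.
Transfer each piece to the centroidal x-axis using Ī + A·d² with d = y − 74.17:
  rectangular body: d = -24.17 mm → contributes +17 011 095 mm⁴
  semicircular cap: d = 51.29 mm → contributes +16 300 456 mm⁴
Total I = 33 311 551 mm⁴.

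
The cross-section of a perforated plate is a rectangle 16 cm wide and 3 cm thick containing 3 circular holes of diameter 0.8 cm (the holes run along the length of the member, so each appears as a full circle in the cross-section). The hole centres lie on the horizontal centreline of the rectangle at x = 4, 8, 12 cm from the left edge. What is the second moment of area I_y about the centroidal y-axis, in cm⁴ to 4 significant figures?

I_y ≈ 1008 cm⁴

Decompose the section into non-overlapping parts with the origin at the bottom-left of its bounding rectangle.
Plate: 16 × 3, A = 48 cm², x = 8 cm, Ī = 1 024 cm⁴.
Hole 1 (subtracted): ⌀0.8, A = 0.502655 cm², x = 4 cm, Ī = 0.0201062 cm⁴.
Hole 2 (subtracted): ⌀0.8, A = 0.502655 cm², x = 8 cm, Ī = 0.0201062 cm⁴.
Hole 3 (subtracted): ⌀0.8, A = 0.502655 cm², x = 12 cm, Ī = 0.0201062 cm⁴.
By symmetry the centroid is at mid-width, x̄ = 8 cm.
Transfer each piece to the centroidal y-axis using Ī + A·d² with d = x − 8:
  plate: d = 0 cm → contributes +1 024 cm⁴
  hole 1: d = -4 cm → contributes −8.06258 cm⁴
  hole 2: d = 0 cm → contributes −0.0201062 cm⁴
  hole 3: d = 4 cm → contributes −8.06258 cm⁴
Total I = 1007.85 cm⁴.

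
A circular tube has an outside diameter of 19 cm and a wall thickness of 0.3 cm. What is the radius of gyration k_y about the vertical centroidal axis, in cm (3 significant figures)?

k_y ≈ 6.61 cm

Break the section into simple shapes (no overlaps), measuring from the bottom-left corner of the bounding box.
Outer circle: ⌀19, A = 283.53 cm², x = 9.5 cm, Ī = 6397.1 cm⁴.
Bore (subtracted): ⌀18.4, A = 265.9 cm², x = 9.5 cm, Ī = 5626.5 cm⁴.
By symmetry the centroid is at mid-width, x̄ = 9.5 cm.
All pieces are centred on the vertical centroidal axis, so I = ΣĪ (holes subtracted) = 770.58 cm⁴.
Radius of gyration: k = √(I/A) = √(770.58 / 17.624) = 6.6123 cm.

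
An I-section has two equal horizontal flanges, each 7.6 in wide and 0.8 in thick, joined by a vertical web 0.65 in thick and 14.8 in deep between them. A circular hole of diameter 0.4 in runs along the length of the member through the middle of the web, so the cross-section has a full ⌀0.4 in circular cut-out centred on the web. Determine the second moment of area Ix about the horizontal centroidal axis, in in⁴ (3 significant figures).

Treat the section as a set of non-overlapping primitives; coordinates are from the bounding-box lower-left.
Bottom flange: 7.6 × 0.8, A = 6.08 in², y = 0.4 in, Ī = 0.32427 in⁴.
Web: 0.65 × 14.8, A = 9.62 in², y = 8.2 in, Ī = 175.6 in⁴.
Top flange: 7.6 × 0.8, A = 6.08 in², y = 16 in, Ī = 0.32427 in⁴.
Hole (subtracted): ⌀0.4, A = 0.12566 in², y = 8.2 in, Ī = 0.0012566 in⁴.
By symmetry the centroid is at mid-height, ȳ = 8.2 in.
Transfer each piece to the horizontal centroidal axis using Ī + A·d² with d = y − 8.2:
  bottom flange: d = -7.8 in → contributes +370.23 in⁴
  web: d = 0 in → contributes +175.6 in⁴
  top flange: d = 7.8 in → contributes +370.23 in⁴
  hole: d = 0 in → contributes −0.0012566 in⁴
Total I = 916.06 in⁴.

Ix ≈ 916 in⁴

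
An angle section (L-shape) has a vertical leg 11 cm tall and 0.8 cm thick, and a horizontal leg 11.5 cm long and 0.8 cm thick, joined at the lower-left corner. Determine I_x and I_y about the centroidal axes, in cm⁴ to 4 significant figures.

I_x ≈ 202.1 cm⁴, I_y ≈ 225.6 cm⁴

Treat the section as a set of non-overlapping primitives; coordinates are from the bounding-box lower-left.
Vertical leg: 0.8 × 11, A = 8.8 cm², y = 5.5 cm, Ī = 88.7333 cm⁴.
Horizontal leg (remainder): 10.7 × 0.8, A = 8.56 cm², y = 0.4 cm, Ī = 0.456533 cm⁴.
Centroid: ȳ = ΣA·y / ΣA = 2.98525 cm.
Transfer each piece to the centroidal x-axis using Ī + A·d² with d = y − 2.98525:
  vertical leg: d = 2.51475 cm → contributes +144.384 cm⁴
  horizontal leg (remainder): d = -2.58525 cm → contributes +57.6676 cm⁴
Total I = 202.052 cm⁴.
For the y-axis: x̄ = 3.23525 cm.
Repeating about the centroidal y-axis gives I_y = 225.603 cm⁴.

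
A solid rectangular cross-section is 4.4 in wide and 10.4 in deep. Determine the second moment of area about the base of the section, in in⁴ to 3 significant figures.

I_base ≈ 1650 in⁴

The section: 4.4 × 10.4, A = 45.76 in², y = 5.2 in, Ī = 412.45 in⁴.
Transfer it to the bottom edge using Ī + A·d² with d = y − 0:
  the section: d = 5.2 in → contributes +1649.8 in⁴
Total I = 1649.8 in⁴.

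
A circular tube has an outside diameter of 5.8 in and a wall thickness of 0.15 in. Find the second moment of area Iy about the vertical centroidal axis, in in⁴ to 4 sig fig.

Iy ≈ 10.63 in⁴

Decompose the section into non-overlapping parts with the origin at the bottom-left of its bounding rectangle.
Outer circle: ⌀5.8, A = 26.4208 in², x = 2.9 in, Ī = 55.5497 in⁴.
Bore (subtracted): ⌀5.5, A = 23.7583 in², x = 2.9 in, Ī = 44.918 in⁴.
By symmetry the centroid is at mid-width, x̄ = 2.9 in.
All pieces are centred on the vertical centroidal axis, so I = ΣĪ (holes subtracted) = 10.6317 in⁴.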